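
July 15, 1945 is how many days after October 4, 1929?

5763

Oct 4, 1929 → Oct 4, 1930: 365 days.
Oct 4, 1930 → Oct 4, 1931: 365 days.
Oct 4, 1931 → Oct 4, 1932: 366 days (Feb 29, 1932 is in that span).
Oct 4, 1932 → Oct 4, 1933: 365 days.
Oct 4, 1933 → Oct 4, 1934: 365 days.
Oct 4, 1934 → Oct 4, 1935: 365 days.
Oct 4, 1935 → Oct 4, 1936: 366 days (Feb 29, 1936 is in that span).
Oct 4, 1936 → Oct 4, 1937: 365 days.
Oct 4, 1937 → Oct 4, 1938: 365 days.
Oct 4, 1938 → Oct 4, 1939: 365 days.
Oct 4, 1939 → Oct 4, 1940: 366 days (Feb 29, 1940 is in that span).
Oct 4, 1940 → Oct 4, 1941: 365 days.
Oct 4, 1941 → Oct 4, 1942: 365 days.
Oct 4, 1942 → Oct 4, 1943: 365 days.
Oct 4, 1943 → Oct 4, 1944: 366 days (Feb 29, 1944 is in that span).
Oct 4, 1944 → Nov 4, 1944: 31 days (October has 31).
Nov 4, 1944 → Dec 4, 1944: 30 days (November has 30).
Dec 4, 1944 → Jan 4, 1945: 31 days (December has 31).
Jan 4, 1945 → Feb 4, 1945: 31 days (January has 31).
Feb 4, 1945 → Mar 4, 1945: 28 days (February has 28).
Mar 4, 1945 → Apr 4, 1945: 31 days (March has 31).
Apr 4, 1945 → May 4, 1945: 30 days (April has 30).
May 4, 1945 → Jun 4, 1945: 31 days (May has 31).
Jun 4, 1945 → Jul 4, 1945: 30 days (June has 30).
Jul 4, 1945 → Jul 15, 1945: 11 days.
Total: 5763 days.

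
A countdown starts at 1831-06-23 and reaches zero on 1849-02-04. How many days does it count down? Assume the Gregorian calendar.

6436

Jun 23, 1831 → Jun 23, 1832: 366 days (Feb 29, 1832 is in that span).
Jun 23, 1832 → Jun 23, 1833: 365 days.
Jun 23, 1833 → Jun 23, 1834: 365 days.
Jun 23, 1834 → Jun 23, 1835: 365 days.
Jun 23, 1835 → Jun 23, 1836: 366 days (Feb 29, 1836 is in that span).
Jun 23, 1836 → Jun 23, 1837: 365 days.
Jun 23, 1837 → Jun 23, 1838: 365 days.
Jun 23, 1838 → Jun 23, 1839: 365 days.
Jun 23, 1839 → Jun 23, 1840: 366 days (Feb 29, 1840 is in that span).
Jun 23, 1840 → Jun 23, 1841: 365 days.
Jun 23, 1841 → Jun 23, 1842: 365 days.
Jun 23, 1842 → Jun 23, 1843: 365 days.
Jun 23, 1843 → Jun 23, 1844: 366 days (Feb 29, 1844 is in that span).
Jun 23, 1844 → Jun 23, 1845: 365 days.
Jun 23, 1845 → Jun 23, 1846: 365 days.
Jun 23, 1846 → Jun 23, 1847: 365 days.
Jun 23, 1847 → Jun 23, 1848: 366 days (Feb 29, 1848 is in that span).
Jun 23, 1848 → Jul 23, 1848: 30 days (June has 30).
Jul 23, 1848 → Aug 23, 1848: 31 days (July has 31).
Aug 23, 1848 → Sep 23, 1848: 31 days (August has 31).
Sep 23, 1848 → Oct 23, 1848: 30 days (September has 30).
Oct 23, 1848 → Nov 23, 1848: 31 days (October has 31).
Nov 23, 1848 → Dec 23, 1848: 30 days (November has 30).
Dec 23, 1848 → Jan 23, 1849: 31 days (December has 31).
Jan 23, 1849 → Feb 4, 1849: 12 days.
Total: 6436 days.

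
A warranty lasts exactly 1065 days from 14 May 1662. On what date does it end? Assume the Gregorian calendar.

+365 (one year) → May 14, 1663 (700 left).
+366 (one year; includes Feb 29, 1664) → May 14, 1664 (334 left).
May has 31 days: +18 → Jun 1, 1664 (316 left).
Jun has 30 days: +30 → Jul 1, 1664 (286 left).
Jul has 31 days: +31 → Aug 1, 1664 (255 left).
Aug has 31 days: +31 → Sep 1, 1664 (224 left).
Sep has 30 days: +30 → Oct 1, 1664 (194 left).
Oct has 31 days: +31 → Nov 1, 1664 (163 left).
Nov has 30 days: +30 → Dec 1, 1664 (133 left).
Dec has 31 days: +31 → Jan 1, 1665 (102 left).
Jan has 31 days: +31 → Feb 1, 1665 (71 left).
Feb has 28 days: +28 → Mar 1, 1665 (43 left).
Mar has 31 days: +31 → Apr 1, 1665 (12 left).
+12 → Apr 13, 1665.

April 13, 1665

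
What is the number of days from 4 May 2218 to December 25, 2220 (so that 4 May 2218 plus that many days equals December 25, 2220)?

966

May 4, 2218 → May 4, 2219: 365 days.
May 4, 2219 → May 4, 2220: 366 days (Feb 29, 2220 is in that span).
May 4, 2220 → Jun 4, 2220: 31 days (May has 31).
Jun 4, 2220 → Jul 4, 2220: 30 days (June has 30).
Jul 4, 2220 → Aug 4, 2220: 31 days (July has 31).
Aug 4, 2220 → Sep 4, 2220: 31 days (August has 31).
Sep 4, 2220 → Oct 4, 2220: 30 days (September has 30).
Oct 4, 2220 → Nov 4, 2220: 31 days (October has 31).
Nov 4, 2220 → Dec 4, 2220: 30 days (November has 30).
Dec 4, 2220 → Dec 25, 2220: 21 days.
Total: 966 days.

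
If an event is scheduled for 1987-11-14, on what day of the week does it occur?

Saturday

Doomsday rule: the anchor day for the 1900s is Wednesday. For year 87: 87÷12 = 7 r 3, and 3÷4 = 0, so 7+3+0 = 10.
Wednesday + 10 ≡ Saturday — that's 1987's doomsday.
In November the doomsday date is Nov 7.
Nov 14 is 7 days after Nov 7; 7 mod 7 = 0, so Saturday + 0 = Saturday.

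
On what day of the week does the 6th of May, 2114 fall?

Doomsday rule: the anchor day for the 2100s is Sunday. For year 14: 14÷12 = 1 r 2, and 2÷4 = 0, so 1+2+0 = 3.
Sunday + 3 ≡ Wednesday — that's 2114's doomsday.
In May the doomsday date is May 9.
May 6 is 3 days before May 9; 3 mod 7 = 3, so Wednesday − 3 = Sunday.

Sunday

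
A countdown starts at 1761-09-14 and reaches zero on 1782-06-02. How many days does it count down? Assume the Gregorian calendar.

7566

Sep 14, 1761 → Sep 14, 1762: 365 days.
Sep 14, 1762 → Sep 14, 1763: 365 days.
Sep 14, 1763 → Sep 14, 1764: 366 days (Feb 29, 1764 is in that span).
Sep 14, 1764 → Sep 14, 1765: 365 days.
Sep 14, 1765 → Sep 14, 1766: 365 days.
Sep 14, 1766 → Sep 14, 1767: 365 days.
Sep 14, 1767 → Sep 14, 1768: 366 days (Feb 29, 1768 is in that span).
Sep 14, 1768 → Sep 14, 1769: 365 days.
Sep 14, 1769 → Sep 14, 1770: 365 days.
Sep 14, 1770 → Sep 14, 1771: 365 days.
Sep 14, 1771 → Sep 14, 1772: 366 days (Feb 29, 1772 is in that span).
Sep 14, 1772 → Sep 14, 1773: 365 days.
Sep 14, 1773 → Sep 14, 1774: 365 days.
Sep 14, 1774 → Sep 14, 1775: 365 days.
Sep 14, 1775 → Sep 14, 1776: 366 days (Feb 29, 1776 is in that span).
Sep 14, 1776 → Sep 14, 1777: 365 days.
Sep 14, 1777 → Sep 14, 1778: 365 days.
Sep 14, 1778 → Sep 14, 1779: 365 days.
Sep 14, 1779 → Sep 14, 1780: 366 days (Feb 29, 1780 is in that span).
Sep 14, 1780 → Sep 14, 1781: 365 days.
Sep 14, 1781 → Oct 14, 1781: 30 days (September has 30).
Oct 14, 1781 → Nov 14, 1781: 31 days (October has 31).
Nov 14, 1781 → Dec 14, 1781: 30 days (November has 30).
Dec 14, 1781 → Jan 14, 1782: 31 days (December has 31).
Jan 14, 1782 → Feb 14, 1782: 31 days (January has 31).
Feb 14, 1782 → Mar 14, 1782: 28 days (February has 28).
Mar 14, 1782 → Apr 14, 1782: 31 days (March has 31).
Apr 14, 1782 → May 14, 1782: 30 days (April has 30).
May 14, 1782 → Jun 2, 1782: 19 days.
Total: 7566 days.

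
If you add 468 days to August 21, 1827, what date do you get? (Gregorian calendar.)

+366 (one year; includes Feb 29, 1828) → Aug 21, 1828 (102 left).
Aug has 31 days: +11 → Sep 1, 1828 (91 left).
Sep has 30 days: +30 → Oct 1, 1828 (61 left).
Oct has 31 days: +31 → Nov 1, 1828 (30 left).
Nov has 30 days: +30 → Dec 1, 1828 (0 left).

December 1, 1828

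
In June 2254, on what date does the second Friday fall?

June 9, 2254

June 1, 2254 is a Thursday.
The first Friday is therefore June 2 (1 days later).
The second Friday is 2 + 1×7 = June 9.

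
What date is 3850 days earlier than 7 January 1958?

June 24, 1947

−365 (one year) → Jan 7, 1957 (3485 left).
−366 (one year; includes Feb 29, 1956) → Jan 7, 1956 (3119 left).
−365 (one year) → Jan 7, 1955 (2754 left).
−365 (one year) → Jan 7, 1954 (2389 left).
−365 (one year) → Jan 7, 1953 (2024 left).
−366 (one year; includes Feb 29, 1952) → Jan 7, 1952 (1658 left).
−365 (one year) → Jan 7, 1951 (1293 left).
−365 (one year) → Jan 7, 1950 (928 left).
−365 (one year) → Jan 7, 1949 (563 left).
−366 (one year; includes Feb 29, 1948) → Jan 7, 1948 (197 left).
−7 → Dec 31, 1947 (end of Dec, 31 days; 190 left).
−31 → Nov 30, 1947 (end of Nov, 30 days; 159 left).
−30 → Oct 31, 1947 (end of Oct, 31 days; 129 left).
−31 → Sep 30, 1947 (end of Sep, 30 days; 98 left).
−30 → Aug 31, 1947 (end of Aug, 31 days; 68 left).
−31 → Jul 31, 1947 (end of Jul, 31 days; 37 left).
−31 → Jun 30, 1947 (end of Jun, 30 days; 6 left).
−6 → Jun 24, 1947.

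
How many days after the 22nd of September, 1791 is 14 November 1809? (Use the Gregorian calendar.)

Sep 22, 1791 → Sep 22, 1792: 366 days (Feb 29, 1792 is in that span).
Sep 22, 1792 → Sep 22, 1793: 365 days.
Sep 22, 1793 → Sep 22, 1794: 365 days.
Sep 22, 1794 → Sep 22, 1795: 365 days.
Sep 22, 1795 → Sep 22, 1796: 366 days (Feb 29, 1796 is in that span).
Sep 22, 1796 → Sep 22, 1797: 365 days.
Sep 22, 1797 → Sep 22, 1798: 365 days.
Sep 22, 1798 → Sep 22, 1799: 365 days.
Sep 22, 1799 → Sep 22, 1800: 365 days.
Sep 22, 1800 → Sep 22, 1801: 365 days.
Sep 22, 1801 → Sep 22, 1802: 365 days.
Sep 22, 1802 → Sep 22, 1803: 365 days.
Sep 22, 1803 → Sep 22, 1804: 366 days (Feb 29, 1804 is in that span).
Sep 22, 1804 → Sep 22, 1805: 365 days.
Sep 22, 1805 → Sep 22, 1806: 365 days.
Sep 22, 1806 → Sep 22, 1807: 365 days.
Sep 22, 1807 → Sep 22, 1808: 366 days (Feb 29, 1808 is in that span).
Sep 22, 1808 → Sep 22, 1809: 365 days.
Sep 22, 1809 → Oct 22, 1809: 30 days (September has 30).
Oct 22, 1809 → Nov 14, 1809: 23 days.
Total: 6627 days.

6627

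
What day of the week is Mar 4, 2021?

Doomsday rule: the anchor day for the 2000s is Tuesday. For year 21: 21÷12 = 1 r 9, and 9÷4 = 2, so 1+9+2 = 12.
Tuesday + 12 ≡ Sunday — that's 2021's doomsday.
In March the doomsday date is Mar 14.
Mar 4 is 10 days before Mar 14; 10 mod 7 = 3, so Sunday − 3 = Thursday.

Thursday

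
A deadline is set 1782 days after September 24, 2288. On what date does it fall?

+365 (one year) → Sep 24, 2289 (1417 left).
+365 (one year) → Sep 24, 2290 (1052 left).
+365 (one year) → Sep 24, 2291 (687 left).
+366 (one year; includes Feb 29, 2292) → Sep 24, 2292 (321 left).
Sep has 30 days: +7 → Oct 1, 2292 (314 left).
Oct has 31 days: +31 → Nov 1, 2292 (283 left).
Nov has 30 days: +30 → Dec 1, 2292 (253 left).
Dec has 31 days: +31 → Jan 1, 2293 (222 left).
Jan has 31 days: +31 → Feb 1, 2293 (191 left).
Feb has 28 days: +28 → Mar 1, 2293 (163 left).
Mar has 31 days: +31 → Apr 1, 2293 (132 left).
Apr has 30 days: +30 → May 1, 2293 (102 left).
May has 31 days: +31 → Jun 1, 2293 (71 left).
Jun has 30 days: +30 → Jul 1, 2293 (41 left).
Jul has 31 days: +31 → Aug 1, 2293 (10 left).
+10 → Aug 11, 2293.

August 11, 2293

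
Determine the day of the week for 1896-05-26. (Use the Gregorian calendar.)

Tuesday

Doomsday rule: the anchor day for the 1800s is Friday. For year 96: 96÷12 = 8 r 0, and 0÷4 = 0, so 8+0+0 = 8.
Friday + 8 ≡ Saturday — that's 1896's doomsday.
In May the doomsday date is May 9.
May 26 is 17 days after May 9; 17 mod 7 = 3, so Saturday + 3 = Tuesday.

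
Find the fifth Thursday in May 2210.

May 31, 2210

May 1, 2210 is a Tuesday.
The first Thursday is therefore May 3 (2 days later).
The fifth Thursday is 3 + 4×7 = May 31.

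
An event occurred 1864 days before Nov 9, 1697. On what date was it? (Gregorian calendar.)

October 2, 1692

−365 (one year) → Nov 9, 1696 (1499 left).
−366 (one year; includes Feb 29, 1696) → Nov 9, 1695 (1133 left).
−365 (one year) → Nov 9, 1694 (768 left).
−365 (one year) → Nov 9, 1693 (403 left).
−365 (one year) → Nov 9, 1692 (38 left).
−9 → Oct 31, 1692 (end of Oct, 31 days; 29 left).
−29 → Oct 2, 1692.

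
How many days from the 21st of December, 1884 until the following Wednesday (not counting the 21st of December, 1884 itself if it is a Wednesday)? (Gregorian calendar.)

Dec 21, 1884 is a Sunday.
From Sunday to the next Wednesday is 3 days.

3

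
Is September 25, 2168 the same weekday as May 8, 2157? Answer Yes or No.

Yes

From May 8, 2157 to Sep 25, 2168 is 4158 days.
4158 mod 7 = 0, so they are the same weekday.
(May 8, 2157 is a Sunday; Sep 25, 2168 is a Sunday.)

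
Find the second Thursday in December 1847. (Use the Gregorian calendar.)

December 1, 1847 is a Wednesday.
The first Thursday is therefore December 2 (1 days later).
The second Thursday is 2 + 1×7 = December 9.

December 9, 1847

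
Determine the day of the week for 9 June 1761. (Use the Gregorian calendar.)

Doomsday rule: the anchor day for the 1700s is Sunday. For year 61: 61÷12 = 5 r 1, and 1÷4 = 0, so 5+1+0 = 6.
Sunday + 6 ≡ Saturday — that's 1761's doomsday.
In June the doomsday date is Jun 6.
Jun 9 is 3 days after Jun 6; 3 mod 7 = 3, so Saturday + 3 = Tuesday.

Tuesday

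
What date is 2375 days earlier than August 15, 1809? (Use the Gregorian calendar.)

−365 (one year) → Aug 15, 1808 (2010 left).
−366 (one year; includes Feb 29, 1808) → Aug 15, 1807 (1644 left).
−365 (one year) → Aug 15, 1806 (1279 left).
−365 (one year) → Aug 15, 1805 (914 left).
−365 (one year) → Aug 15, 1804 (549 left).
−366 (one year; includes Feb 29, 1804) → Aug 15, 1803 (183 left).
−15 → Jul 31, 1803 (end of Jul, 31 days; 168 left).
−31 → Jun 30, 1803 (end of Jun, 30 days; 137 left).
−30 → May 31, 1803 (end of May, 31 days; 107 left).
−31 → Apr 30, 1803 (end of Apr, 30 days; 76 left).
−30 → Mar 31, 1803 (end of Mar, 31 days; 46 left).
−31 → Feb 28, 1803 (end of Feb, 28 days; 15 left).
−15 → Feb 13, 1803.

February 13, 1803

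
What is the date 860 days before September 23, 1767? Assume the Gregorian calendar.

May 16, 1765

−365 (one year) → Sep 23, 1766 (495 left).
−365 (one year) → Sep 23, 1765 (130 left).
−23 → Aug 31, 1765 (end of Aug, 31 days; 107 left).
−31 → Jul 31, 1765 (end of Jul, 31 days; 76 left).
−31 → Jun 30, 1765 (end of Jun, 30 days; 45 left).
−30 → May 31, 1765 (end of May, 31 days; 15 left).
−15 → May 16, 1765.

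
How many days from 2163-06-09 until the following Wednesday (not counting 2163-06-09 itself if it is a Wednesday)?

Jun 9, 2163 is a Thursday.
From Thursday to the next Wednesday is 6 days.

6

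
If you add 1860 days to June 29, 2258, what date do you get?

August 2, 2263

+365 (one year) → Jun 29, 2259 (1495 left).
+366 (one year; includes Feb 29, 2260) → Jun 29, 2260 (1129 left).
+365 (one year) → Jun 29, 2261 (764 left).
+365 (one year) → Jun 29, 2262 (399 left).
Jun has 30 days: +2 → Jul 1, 2262 (397 left).
Jul has 31 days: +31 → Aug 1, 2262 (366 left).
Aug has 31 days: +31 → Sep 1, 2262 (335 left).
Sep has 30 days: +30 → Oct 1, 2262 (305 left).
Oct has 31 days: +31 → Nov 1, 2262 (274 left).
Nov has 30 days: +30 → Dec 1, 2262 (244 left).
Dec has 31 days: +31 → Jan 1, 2263 (213 left).
Jan has 31 days: +31 → Feb 1, 2263 (182 left).
Feb has 28 days: +28 → Mar 1, 2263 (154 left).
Mar has 31 days: +31 → Apr 1, 2263 (123 left).
Apr has 30 days: +30 → May 1, 2263 (93 left).
May has 31 days: +31 → Jun 1, 2263 (62 left).
Jun has 30 days: +30 → Jul 1, 2263 (32 left).
Jul has 31 days: +31 → Aug 1, 2263 (1 left).
+1 → Aug 2, 2263.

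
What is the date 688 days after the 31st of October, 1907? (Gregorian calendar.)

September 18, 1909

+366 (one year; includes Feb 29, 1908) → Oct 31, 1908 (322 left).
Oct has 31 days: +1 → Nov 1, 1908 (321 left).
Nov has 30 days: +30 → Dec 1, 1908 (291 left).
Dec has 31 days: +31 → Jan 1, 1909 (260 left).
Jan has 31 days: +31 → Feb 1, 1909 (229 left).
Feb has 28 days: +28 → Mar 1, 1909 (201 left).
Mar has 31 days: +31 → Apr 1, 1909 (170 left).
Apr has 30 days: +30 → May 1, 1909 (140 left).
May has 31 days: +31 → Jun 1, 1909 (109 left).
Jun has 30 days: +30 → Jul 1, 1909 (79 left).
Jul has 31 days: +31 → Aug 1, 1909 (48 left).
Aug has 31 days: +31 → Sep 1, 1909 (17 left).
+17 → Sep 18, 1909.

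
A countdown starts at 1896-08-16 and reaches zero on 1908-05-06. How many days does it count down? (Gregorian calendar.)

4280

Aug 16, 1896 → Aug 16, 1897: 365 days.
Aug 16, 1897 → Aug 16, 1898: 365 days.
Aug 16, 1898 → Aug 16, 1899: 365 days.
Aug 16, 1899 → Aug 16, 1900: 365 days.
Aug 16, 1900 → Aug 16, 1901: 365 days.
Aug 16, 1901 → Aug 16, 1902: 365 days.
Aug 16, 1902 → Aug 16, 1903: 365 days.
Aug 16, 1903 → Aug 16, 1904: 366 days (Feb 29, 1904 is in that span).
Aug 16, 1904 → Aug 16, 1905: 365 days.
Aug 16, 1905 → Aug 16, 1906: 365 days.
Aug 16, 1906 → Aug 16, 1907: 365 days.
Aug 16, 1907 → Sep 16, 1907: 31 days (August has 31).
Sep 16, 1907 → Oct 16, 1907: 30 days (September has 30).
Oct 16, 1907 → Nov 16, 1907: 31 days (October has 31).
Nov 16, 1907 → Dec 16, 1907: 30 days (November has 30).
Dec 16, 1907 → Jan 16, 1908: 31 days (December has 31).
Jan 16, 1908 → Feb 16, 1908: 31 days (January has 31).
Feb 16, 1908 → Mar 16, 1908: 29 days (February has 29).
Mar 16, 1908 → Apr 16, 1908: 31 days (March has 31).
Apr 16, 1908 → May 6, 1908: 20 days.
Total: 4280 days.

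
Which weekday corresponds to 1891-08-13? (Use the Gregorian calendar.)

Doomsday rule: the anchor day for the 1800s is Friday. For year 91: 91÷12 = 7 r 7, and 7÷4 = 1, so 7+7+1 = 15.
Friday + 15 ≡ Saturday — that's 1891's doomsday.
In August the doomsday date is Aug 8.
Aug 13 is 5 days after Aug 8; 5 mod 7 = 5, so Saturday + 5 = Thursday.

Thursday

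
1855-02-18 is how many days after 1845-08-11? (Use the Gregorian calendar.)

Aug 11, 1845 → Aug 11, 1846: 365 days.
Aug 11, 1846 → Aug 11, 1847: 365 days.
Aug 11, 1847 → Aug 11, 1848: 366 days (Feb 29, 1848 is in that span).
Aug 11, 1848 → Aug 11, 1849: 365 days.
Aug 11, 1849 → Aug 11, 1850: 365 days.
Aug 11, 1850 → Aug 11, 1851: 365 days.
Aug 11, 1851 → Aug 11, 1852: 366 days (Feb 29, 1852 is in that span).
Aug 11, 1852 → Aug 11, 1853: 365 days.
Aug 11, 1853 → Aug 11, 1854: 365 days.
Aug 11, 1854 → Sep 11, 1854: 31 days (August has 31).
Sep 11, 1854 → Oct 11, 1854: 30 days (September has 30).
Oct 11, 1854 → Nov 11, 1854: 31 days (October has 31).
Nov 11, 1854 → Dec 11, 1854: 30 days (November has 30).
Dec 11, 1854 → Jan 11, 1855: 31 days (December has 31).
Jan 11, 1855 → Feb 11, 1855: 31 days (January has 31).
Feb 11, 1855 → Feb 18, 1855: 7 days.
Total: 3478 days.

3478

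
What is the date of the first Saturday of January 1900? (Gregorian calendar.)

January 1, 1900 is a Monday.
The first Saturday is therefore January 6 (5 days later).

January 6, 1900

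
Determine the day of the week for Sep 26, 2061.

Doomsday rule: the anchor day for the 2000s is Tuesday. For year 61: 61÷12 = 5 r 1, and 1÷4 = 0, so 5+1+0 = 6.
Tuesday + 6 ≡ Monday — that's 2061's doomsday.
In September the doomsday date is Sep 5.
Sep 26 is 21 days after Sep 5; 21 mod 7 = 0, so Monday + 0 = Monday.

Monday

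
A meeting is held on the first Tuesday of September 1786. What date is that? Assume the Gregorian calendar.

September 5, 1786

September 1, 1786 is a Friday.
The first Tuesday is therefore September 5 (4 days later).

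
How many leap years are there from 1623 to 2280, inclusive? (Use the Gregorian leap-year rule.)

Multiples of 4 in [1623,2280]: 165.
Of those, multiples of 100: 6 (not leap unless ÷400).
Multiples of 400: 1.
Leap years = 165 − 6 + 1 = 160.

160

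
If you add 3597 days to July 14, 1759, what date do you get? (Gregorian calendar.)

May 19, 1769

+366 (one year; includes Feb 29, 1760) → Jul 14, 1760 (3231 left).
+365 (one year) → Jul 14, 1761 (2866 left).
+365 (one year) → Jul 14, 1762 (2501 left).
+365 (one year) → Jul 14, 1763 (2136 left).
+366 (one year; includes Feb 29, 1764) → Jul 14, 1764 (1770 left).
+365 (one year) → Jul 14, 1765 (1405 left).
+365 (one year) → Jul 14, 1766 (1040 left).
+365 (one year) → Jul 14, 1767 (675 left).
+366 (one year; includes Feb 29, 1768) → Jul 14, 1768 (309 left).
Jul has 31 days: +18 → Aug 1, 1768 (291 left).
Aug has 31 days: +31 → Sep 1, 1768 (260 left).
Sep has 30 days: +30 → Oct 1, 1768 (230 left).
Oct has 31 days: +31 → Nov 1, 1768 (199 left).
Nov has 30 days: +30 → Dec 1, 1768 (169 left).
Dec has 31 days: +31 → Jan 1, 1769 (138 left).
Jan has 31 days: +31 → Feb 1, 1769 (107 left).
Feb has 28 days: +28 → Mar 1, 1769 (79 left).
Mar has 31 days: +31 → Apr 1, 1769 (48 left).
Apr has 30 days: +30 → May 1, 1769 (18 left).
+18 → May 19, 1769.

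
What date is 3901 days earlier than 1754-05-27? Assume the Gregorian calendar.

September 21, 1743

−365 (one year) → May 27, 1753 (3536 left).
−365 (one year) → May 27, 1752 (3171 left).
−366 (one year; includes Feb 29, 1752) → May 27, 1751 (2805 left).
−365 (one year) → May 27, 1750 (2440 left).
−365 (one year) → May 27, 1749 (2075 left).
−365 (one year) → May 27, 1748 (1710 left).
−366 (one year; includes Feb 29, 1748) → May 27, 1747 (1344 left).
−365 (one year) → May 27, 1746 (979 left).
−365 (one year) → May 27, 1745 (614 left).
−365 (one year) → May 27, 1744 (249 left).
−27 → Apr 30, 1744 (end of Apr, 30 days; 222 left).
−30 → Mar 31, 1744 (end of Mar, 31 days; 192 left).
−31 → Feb 29, 1744 (end of Feb, 29 days; 161 left).
−29 → Jan 31, 1744 (end of Jan, 31 days; 132 left).
−31 → Dec 31, 1743 (end of Dec, 31 days; 101 left).
−31 → Nov 30, 1743 (end of Nov, 30 days; 70 left).
−30 → Oct 31, 1743 (end of Oct, 31 days; 40 left).
−31 → Sep 30, 1743 (end of Sep, 30 days; 9 left).
−9 → Sep 21, 1743.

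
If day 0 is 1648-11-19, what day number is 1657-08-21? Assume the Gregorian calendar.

Nov 19, 1648 → Nov 19, 1649: 365 days.
Nov 19, 1649 → Nov 19, 1650: 365 days.
Nov 19, 1650 → Nov 19, 1651: 365 days.
Nov 19, 1651 → Nov 19, 1652: 366 days (Feb 29, 1652 is in that span).
Nov 19, 1652 → Nov 19, 1653: 365 days.
Nov 19, 1653 → Nov 19, 1654: 365 days.
Nov 19, 1654 → Nov 19, 1655: 365 days.
Nov 19, 1655 → Nov 19, 1656: 366 days (Feb 29, 1656 is in that span).
Nov 19, 1656 → Dec 19, 1656: 30 days (November has 30).
Dec 19, 1656 → Jan 19, 1657: 31 days (December has 31).
Jan 19, 1657 → Feb 19, 1657: 31 days (January has 31).
Feb 19, 1657 → Mar 19, 1657: 28 days (February has 28).
Mar 19, 1657 → Apr 19, 1657: 31 days (March has 31).
Apr 19, 1657 → May 19, 1657: 30 days (April has 30).
May 19, 1657 → Jun 19, 1657: 31 days (May has 31).
Jun 19, 1657 → Jul 19, 1657: 30 days (June has 30).
Jul 19, 1657 → Aug 19, 1657: 31 days (July has 31).
Aug 19, 1657 → Aug 21, 1657: 2 days.
Total: 3197 days.

3197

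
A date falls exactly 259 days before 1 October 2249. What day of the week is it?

Monday

Oct 1, 2249 is a Monday.
259 mod 7 = 0, so 259 days before a Monday is Monday − 0 = Monday.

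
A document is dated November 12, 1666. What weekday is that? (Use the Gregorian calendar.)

Friday

Doomsday rule: the anchor day for the 1600s is Tuesday. For year 66: 66÷12 = 5 r 6, and 6÷4 = 1, so 5+6+1 = 12.
Tuesday + 12 ≡ Sunday — that's 1666's doomsday.
In November the doomsday date is Nov 7.
Nov 12 is 5 days after Nov 7; 5 mod 7 = 5, so Sunday + 5 = Friday.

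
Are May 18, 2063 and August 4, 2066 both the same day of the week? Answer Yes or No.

No

From May 18, 2063 to Aug 4, 2066 is 1174 days.
1174 mod 7 = 5, so they are different weekdays.
(May 18, 2063 is a Friday; Aug 4, 2066 is a Wednesday.)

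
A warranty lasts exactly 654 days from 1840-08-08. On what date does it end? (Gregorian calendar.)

+365 (one year) → Aug 8, 1841 (289 left).
Aug has 31 days: +24 → Sep 1, 1841 (265 left).
Sep has 30 days: +30 → Oct 1, 1841 (235 left).
Oct has 31 days: +31 → Nov 1, 1841 (204 left).
Nov has 30 days: +30 → Dec 1, 1841 (174 left).
Dec has 31 days: +31 → Jan 1, 1842 (143 left).
Jan has 31 days: +31 → Feb 1, 1842 (112 left).
Feb has 28 days: +28 → Mar 1, 1842 (84 left).
Mar has 31 days: +31 → Apr 1, 1842 (53 left).
Apr has 30 days: +30 → May 1, 1842 (23 left).
+23 → May 24, 1842.

May 24, 1842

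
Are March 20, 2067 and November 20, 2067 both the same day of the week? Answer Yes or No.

From Mar 20, 2067 to Nov 20, 2067 is 245 days.
245 mod 7 = 0, so they are the same weekday.
(Mar 20, 2067 is a Sunday; Nov 20, 2067 is a Sunday.)

Yes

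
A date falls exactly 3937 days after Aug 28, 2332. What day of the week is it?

Aug 28, 2332 is a Sunday.
3937 mod 7 = 3, so 3937 days after a Sunday is Sunday + 3 = Wednesday.

Wednesday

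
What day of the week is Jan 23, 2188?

Wednesday

Doomsday rule: the anchor day for the 2100s is Sunday. For year 88: 88÷12 = 7 r 4, and 4÷4 = 1, so 7+4+1 = 12.
Sunday + 12 ≡ Friday — that's 2188's doomsday.
In January the doomsday date is Jan 4 (2188 is a leap year (divisible by 4)).
Jan 23 is 19 days after Jan 4; 19 mod 7 = 5, so Friday + 5 = Wednesday.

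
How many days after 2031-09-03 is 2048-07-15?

6160

Sep 3, 2031 → Sep 3, 2032: 366 days (Feb 29, 2032 is in that span).
Sep 3, 2032 → Sep 3, 2033: 365 days.
Sep 3, 2033 → Sep 3, 2034: 365 days.
Sep 3, 2034 → Sep 3, 2035: 365 days.
Sep 3, 2035 → Sep 3, 2036: 366 days (Feb 29, 2036 is in that span).
Sep 3, 2036 → Sep 3, 2037: 365 days.
Sep 3, 2037 → Sep 3, 2038: 365 days.
Sep 3, 2038 → Sep 3, 2039: 365 days.
Sep 3, 2039 → Sep 3, 2040: 366 days (Feb 29, 2040 is in that span).
Sep 3, 2040 → Sep 3, 2041: 365 days.
Sep 3, 2041 → Sep 3, 2042: 365 days.
Sep 3, 2042 → Sep 3, 2043: 365 days.
Sep 3, 2043 → Sep 3, 2044: 366 days (Feb 29, 2044 is in that span).
Sep 3, 2044 → Sep 3, 2045: 365 days.
Sep 3, 2045 → Sep 3, 2046: 365 days.
Sep 3, 2046 → Sep 3, 2047: 365 days.
Sep 3, 2047 → Oct 3, 2047: 30 days (September has 30).
Oct 3, 2047 → Nov 3, 2047: 31 days (October has 31).
Nov 3, 2047 → Dec 3, 2047: 30 days (November has 30).
Dec 3, 2047 → Jan 3, 2048: 31 days (December has 31).
Jan 3, 2048 → Feb 3, 2048: 31 days (January has 31).
Feb 3, 2048 → Mar 3, 2048: 29 days (February has 29).
Mar 3, 2048 → Apr 3, 2048: 31 days (March has 31).
Apr 3, 2048 → May 3, 2048: 30 days (April has 30).
May 3, 2048 → Jun 3, 2048: 31 days (May has 31).
Jun 3, 2048 → Jul 3, 2048: 30 days (June has 30).
Jul 3, 2048 → Jul 15, 2048: 12 days.
Total: 6160 days.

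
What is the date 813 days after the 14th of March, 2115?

June 4, 2117

+366 (one year; includes Feb 29, 2116) → Mar 14, 2116 (447 left).
+365 (one year) → Mar 14, 2117 (82 left).
Mar has 31 days: +18 → Apr 1, 2117 (64 left).
Apr has 30 days: +30 → May 1, 2117 (34 left).
May has 31 days: +31 → Jun 1, 2117 (3 left).
+3 → Jun 4, 2117.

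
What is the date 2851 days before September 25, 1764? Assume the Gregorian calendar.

−366 (one year; includes Feb 29, 1764) → Sep 25, 1763 (2485 left).
−365 (one year) → Sep 25, 1762 (2120 left).
−365 (one year) → Sep 25, 1761 (1755 left).
−365 (one year) → Sep 25, 1760 (1390 left).
−366 (one year; includes Feb 29, 1760) → Sep 25, 1759 (1024 left).
−365 (one year) → Sep 25, 1758 (659 left).
−365 (one year) → Sep 25, 1757 (294 left).
−25 → Aug 31, 1757 (end of Aug, 31 days; 269 left).
−31 → Jul 31, 1757 (end of Jul, 31 days; 238 left).
−31 → Jun 30, 1757 (end of Jun, 30 days; 207 left).
−30 → May 31, 1757 (end of May, 31 days; 177 left).
−31 → Apr 30, 1757 (end of Apr, 30 days; 146 left).
−30 → Mar 31, 1757 (end of Mar, 31 days; 116 left).
−31 → Feb 28, 1757 (end of Feb, 28 days; 85 left).
−28 → Jan 31, 1757 (end of Jan, 31 days; 57 left).
−31 → Dec 31, 1756 (end of Dec, 31 days; 26 left).
−26 → Dec 5, 1756.

December 5, 1756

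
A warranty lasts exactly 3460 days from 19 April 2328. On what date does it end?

October 9, 2337

+365 (one year) → Apr 19, 2329 (3095 left).
+365 (one year) → Apr 19, 2330 (2730 left).
+365 (one year) → Apr 19, 2331 (2365 left).
+366 (one year; includes Feb 29, 2332) → Apr 19, 2332 (1999 left).
+365 (one year) → Apr 19, 2333 (1634 left).
+365 (one year) → Apr 19, 2334 (1269 left).
+365 (one year) → Apr 19, 2335 (904 left).
+366 (one year; includes Feb 29, 2336) → Apr 19, 2336 (538 left).
+365 (one year) → Apr 19, 2337 (173 left).
Apr has 30 days: +12 → May 1, 2337 (161 left).
May has 31 days: +31 → Jun 1, 2337 (130 left).
Jun has 30 days: +30 → Jul 1, 2337 (100 left).
Jul has 31 days: +31 → Aug 1, 2337 (69 left).
Aug has 31 days: +31 → Sep 1, 2337 (38 left).
Sep has 30 days: +30 → Oct 1, 2337 (8 left).
+8 → Oct 9, 2337.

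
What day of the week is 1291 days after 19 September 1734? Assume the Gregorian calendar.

First find the weekday of Sep 19, 1734. Doomsday rule: the anchor day for the 1700s is Sunday. For year 34: 34÷12 = 2 r 10, and 10÷4 = 2, so 2+10+2 = 14.
Sunday + 14 ≡ Sunday — that's 1734's doomsday.
In September the doomsday date is Sep 5.
Sep 19 is 14 days after Sep 5; 14 mod 7 = 0, so Sunday + 0 = Sunday.
1291 mod 7 = 3, so 1291 days after a Sunday is Sunday + 3 = Wednesday.

Wednesday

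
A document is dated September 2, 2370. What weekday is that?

Wednesday

Doomsday rule: the anchor day for the 2300s is Wednesday. For year 70: 70÷12 = 5 r 10, and 10÷4 = 2, so 5+10+2 = 17.
Wednesday + 17 ≡ Saturday — that's 2370's doomsday.
In September the doomsday date is Sep 5.
Sep 2 is 3 days before Sep 5; 3 mod 7 = 3, so Saturday − 3 = Wednesday.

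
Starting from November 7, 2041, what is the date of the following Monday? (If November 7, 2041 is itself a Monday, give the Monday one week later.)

November 11, 2041

Nov 7, 2041 is a Thursday.
From Thursday to the next Monday is 4 days.
Nov 7, 2041 + 4 = Nov 11, 2041.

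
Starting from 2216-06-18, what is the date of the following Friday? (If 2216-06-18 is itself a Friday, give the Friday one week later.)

Jun 18, 2216 is a Tuesday.
From Tuesday to the next Friday is 3 days.
Jun 18, 2216 + 3 = Jun 21, 2216.

June 21, 2216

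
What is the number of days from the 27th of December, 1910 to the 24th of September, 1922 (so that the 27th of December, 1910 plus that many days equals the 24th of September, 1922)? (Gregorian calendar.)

4289

Dec 27, 1910 → Dec 27, 1911: 365 days.
Dec 27, 1911 → Dec 27, 1912: 366 days (Feb 29, 1912 is in that span).
Dec 27, 1912 → Dec 27, 1913: 365 days.
Dec 27, 1913 → Dec 27, 1914: 365 days.
Dec 27, 1914 → Dec 27, 1915: 365 days.
Dec 27, 1915 → Dec 27, 1916: 366 days (Feb 29, 1916 is in that span).
Dec 27, 1916 → Dec 27, 1917: 365 days.
Dec 27, 1917 → Dec 27, 1918: 365 days.
Dec 27, 1918 → Dec 27, 1919: 365 days.
Dec 27, 1919 → Dec 27, 1920: 366 days (Feb 29, 1920 is in that span).
Dec 27, 1920 → Dec 27, 1921: 365 days.
Dec 27, 1921 → Jan 27, 1922: 31 days (December has 31).
Jan 27, 1922 → Feb 27, 1922: 31 days (January has 31).
Feb 27, 1922 → Mar 27, 1922: 28 days (February has 28).
Mar 27, 1922 → Apr 27, 1922: 31 days (March has 31).
Apr 27, 1922 → May 27, 1922: 30 days (April has 30).
May 27, 1922 → Jun 27, 1922: 31 days (May has 31).
Jun 27, 1922 → Jul 27, 1922: 30 days (June has 30).
Jul 27, 1922 → Aug 27, 1922: 31 days (July has 31).
Aug 27, 1922 → Sep 24, 1922: 28 days.
Total: 4289 days.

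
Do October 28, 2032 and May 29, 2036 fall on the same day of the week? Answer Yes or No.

Yes

From Oct 28, 2032 to May 29, 2036 is 1309 days.
1309 mod 7 = 0, so they are the same weekday.
(Oct 28, 2032 is a Thursday; May 29, 2036 is a Thursday.)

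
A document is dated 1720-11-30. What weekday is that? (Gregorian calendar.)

Doomsday rule: the anchor day for the 1700s is Sunday. For year 20: 20÷12 = 1 r 8, and 8÷4 = 2, so 1+8+2 = 11.
Sunday + 11 ≡ Thursday — that's 1720's doomsday.
In November the doomsday date is Nov 7.
Nov 30 is 23 days after Nov 7; 23 mod 7 = 2, so Thursday + 2 = Saturday.

Saturday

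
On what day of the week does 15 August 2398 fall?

Doomsday rule: the anchor day for the 2300s is Wednesday. For year 98: 98÷12 = 8 r 2, and 2÷4 = 0, so 8+2+0 = 10.
Wednesday + 10 ≡ Saturday — that's 2398's doomsday.
In August the doomsday date is Aug 8.
Aug 15 is 7 days after Aug 8; 7 mod 7 = 0, so Saturday + 0 = Saturday.

Saturday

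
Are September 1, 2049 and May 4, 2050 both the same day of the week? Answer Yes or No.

From Sep 1, 2049 to May 4, 2050 is 245 days.
245 mod 7 = 0, so they are the same weekday.
(Sep 1, 2049 is a Wednesday; May 4, 2050 is a Wednesday.)

Yes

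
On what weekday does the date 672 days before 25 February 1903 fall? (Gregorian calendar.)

First find the weekday of Feb 25, 1903. Doomsday rule: the anchor day for the 1900s is Wednesday. For year 03: 3÷12 = 0 r 3, and 3÷4 = 0, so 0+3+0 = 3.
Wednesday + 3 ≡ Saturday — that's 1903's doomsday.
In February the doomsday date is Feb 28 (1903 is not a leap year).
Feb 25 is 3 days before Feb 28; 3 mod 7 = 3, so Saturday − 3 = Wednesday.
672 mod 7 = 0, so 672 days before a Wednesday is Wednesday − 0 = Wednesday.

Wednesday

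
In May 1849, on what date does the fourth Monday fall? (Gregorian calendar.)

May 28, 1849

May 1, 1849 is a Tuesday.
The first Monday is therefore May 7 (6 days later).
The fourth Monday is 7 + 3×7 = May 28.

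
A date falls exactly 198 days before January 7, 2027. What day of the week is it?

Jan 7, 2027 is a Thursday.
198 mod 7 = 2, so 198 days before a Thursday is Thursday − 2 = Tuesday.

Tuesday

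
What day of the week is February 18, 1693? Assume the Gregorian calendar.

Wednesday

Doomsday rule: the anchor day for the 1600s is Tuesday. For year 93: 93÷12 = 7 r 9, and 9÷4 = 2, so 7+9+2 = 18.
Tuesday + 18 ≡ Saturday — that's 1693's doomsday.
In February the doomsday date is Feb 28 (1693 is not a leap year).
Feb 18 is 10 days before Feb 28; 10 mod 7 = 3, so Saturday − 3 = Wednesday.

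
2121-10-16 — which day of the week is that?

January 1, 2121 is a Wednesday.
Jan 1, 2121 → Feb 1, 2121: 31 days (January has 31).
Feb 1, 2121 → Mar 1, 2121: 28 days (February has 28).
Mar 1, 2121 → Apr 1, 2121: 31 days (March has 31).
Apr 1, 2121 → May 1, 2121: 30 days (April has 30).
May 1, 2121 → Jun 1, 2121: 31 days (May has 31).
Jun 1, 2121 → Jul 1, 2121: 30 days (June has 30).
Jul 1, 2121 → Aug 1, 2121: 31 days (July has 31).
Aug 1, 2121 → Sep 1, 2121: 31 days (August has 31).
Sep 1, 2121 → Oct 1, 2121: 30 days (September has 30).
Oct 1, 2121 → Oct 16, 2121: 15 days.
Total: 288 days.
288 mod 7 = 1, so Wednesday + 1 = Thursday.

Thursday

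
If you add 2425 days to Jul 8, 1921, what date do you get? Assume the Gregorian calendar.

+365 (one year) → Jul 8, 1922 (2060 left).
+365 (one year) → Jul 8, 1923 (1695 left).
+366 (one year; includes Feb 29, 1924) → Jul 8, 1924 (1329 left).
+365 (one year) → Jul 8, 1925 (964 left).
+365 (one year) → Jul 8, 1926 (599 left).
+365 (one year) → Jul 8, 1927 (234 left).
Jul has 31 days: +24 → Aug 1, 1927 (210 left).
Aug has 31 days: +31 → Sep 1, 1927 (179 left).
Sep has 30 days: +30 → Oct 1, 1927 (149 left).
Oct has 31 days: +31 → Nov 1, 1927 (118 left).
Nov has 30 days: +30 → Dec 1, 1927 (88 left).
Dec has 31 days: +31 → Jan 1, 1928 (57 left).
Jan has 31 days: +31 → Feb 1, 1928 (26 left).
+26 → Feb 27, 1928.

February 27, 1928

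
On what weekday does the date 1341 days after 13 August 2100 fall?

First find the weekday of Aug 13, 2100. Doomsday rule: the anchor day for the 2100s is Sunday. For year 00: 0÷12 = 0 r 0, and 0÷4 = 0, so 0+0+0 = 0.
Sunday + 0 ≡ Sunday — that's 2100's doomsday.
In August the doomsday date is Aug 8.
Aug 13 is 5 days after Aug 8; 5 mod 7 = 5, so Sunday + 5 = Friday.
1341 mod 7 = 4, so 1341 days after a Friday is Friday + 4 = Tuesday.

Tuesday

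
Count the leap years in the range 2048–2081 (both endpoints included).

9

Multiples of 4 in [2048,2081]: 9.
Of those, multiples of 100: 0 (not leap unless ÷400).
Multiples of 400: 0.
Leap years = 9 − 0 + 0 = 9.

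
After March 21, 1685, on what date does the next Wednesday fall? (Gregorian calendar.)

March 28, 1685

Mar 21, 1685 is a Wednesday.
From Wednesday to the next Wednesday is 7 days.
Mar 21, 1685 + 7 = Mar 28, 1685.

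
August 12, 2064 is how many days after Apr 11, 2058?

Apr 11, 2058 → Apr 11, 2059: 365 days.
Apr 11, 2059 → Apr 11, 2060: 366 days (Feb 29, 2060 is in that span).
Apr 11, 2060 → Apr 11, 2061: 365 days.
Apr 11, 2061 → Apr 11, 2062: 365 days.
Apr 11, 2062 → Apr 11, 2063: 365 days.
Apr 11, 2063 → Apr 11, 2064: 366 days (Feb 29, 2064 is in that span).
Apr 11, 2064 → May 11, 2064: 30 days (April has 30).
May 11, 2064 → Jun 11, 2064: 31 days (May has 31).
Jun 11, 2064 → Jul 11, 2064: 30 days (June has 30).
Jul 11, 2064 → Aug 11, 2064: 31 days (July has 31).
Aug 11, 2064 → Aug 12, 2064: 1 days.
Total: 2315 days.

2315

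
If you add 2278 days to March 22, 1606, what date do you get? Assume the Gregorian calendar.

June 16, 1612

+365 (one year) → Mar 22, 1607 (1913 left).
+366 (one year; includes Feb 29, 1608) → Mar 22, 1608 (1547 left).
+365 (one year) → Mar 22, 1609 (1182 left).
+365 (one year) → Mar 22, 1610 (817 left).
+365 (one year) → Mar 22, 1611 (452 left).
+366 (one year; includes Feb 29, 1612) → Mar 22, 1612 (86 left).
Mar has 31 days: +10 → Apr 1, 1612 (76 left).
Apr has 30 days: +30 → May 1, 1612 (46 left).
May has 31 days: +31 → Jun 1, 1612 (15 left).
+15 → Jun 16, 1612.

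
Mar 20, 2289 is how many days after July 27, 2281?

Jul 27, 2281 → Jul 27, 2282: 365 days.
Jul 27, 2282 → Jul 27, 2283: 365 days.
Jul 27, 2283 → Jul 27, 2284: 366 days (Feb 29, 2284 is in that span).
Jul 27, 2284 → Jul 27, 2285: 365 days.
Jul 27, 2285 → Jul 27, 2286: 365 days.
Jul 27, 2286 → Jul 27, 2287: 365 days.
Jul 27, 2287 → Jul 27, 2288: 366 days (Feb 29, 2288 is in that span).
Jul 27, 2288 → Aug 27, 2288: 31 days (July has 31).
Aug 27, 2288 → Sep 27, 2288: 31 days (August has 31).
Sep 27, 2288 → Oct 27, 2288: 30 days (September has 30).
Oct 27, 2288 → Nov 27, 2288: 31 days (October has 31).
Nov 27, 2288 → Dec 27, 2288: 30 days (November has 30).
Dec 27, 2288 → Jan 27, 2289: 31 days (December has 31).
Jan 27, 2289 → Feb 27, 2289: 31 days (January has 31).
Feb 27, 2289 → Mar 20, 2289: 21 days.
Total: 2793 days.

2793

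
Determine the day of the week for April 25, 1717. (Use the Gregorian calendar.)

Doomsday rule: the anchor day for the 1700s is Sunday. For year 17: 17÷12 = 1 r 5, and 5÷4 = 1, so 1+5+1 = 7.
Sunday + 7 ≡ Sunday — that's 1717's doomsday.
In April the doomsday date is Apr 4.
Apr 25 is 21 days after Apr 4; 21 mod 7 = 0, so Sunday + 0 = Sunday.

Sunday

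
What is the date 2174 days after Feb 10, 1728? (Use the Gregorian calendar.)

January 23, 1734

+366 (one year; includes Feb 29, 1728) → Feb 10, 1729 (1808 left).
+365 (one year) → Feb 10, 1730 (1443 left).
+365 (one year) → Feb 10, 1731 (1078 left).
+365 (one year) → Feb 10, 1732 (713 left).
+366 (one year; includes Feb 29, 1732) → Feb 10, 1733 (347 left).
Feb has 28 days: +19 → Mar 1, 1733 (328 left).
Mar has 31 days: +31 → Apr 1, 1733 (297 left).
Apr has 30 days: +30 → May 1, 1733 (267 left).
May has 31 days: +31 → Jun 1, 1733 (236 left).
Jun has 30 days: +30 → Jul 1, 1733 (206 left).
Jul has 31 days: +31 → Aug 1, 1733 (175 left).
Aug has 31 days: +31 → Sep 1, 1733 (144 left).
Sep has 30 days: +30 → Oct 1, 1733 (114 left).
Oct has 31 days: +31 → Nov 1, 1733 (83 left).
Nov has 30 days: +30 → Dec 1, 1733 (53 left).
Dec has 31 days: +31 → Jan 1, 1734 (22 left).
+22 → Jan 23, 1734.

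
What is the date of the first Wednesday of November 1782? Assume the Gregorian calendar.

November 6, 1782

November 1, 1782 is a Friday.
The first Wednesday is therefore November 6 (5 days later).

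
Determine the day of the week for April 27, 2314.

Doomsday rule: the anchor day for the 2300s is Wednesday. For year 14: 14÷12 = 1 r 2, and 2÷4 = 0, so 1+2+0 = 3.
Wednesday + 3 ≡ Saturday — that's 2314's doomsday.
In April the doomsday date is Apr 4.
Apr 27 is 23 days after Apr 4; 23 mod 7 = 2, so Saturday + 2 = Monday.

Monday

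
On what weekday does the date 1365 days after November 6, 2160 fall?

Thursday

First find the weekday of Nov 6, 2160. Doomsday rule: the anchor day for the 2100s is Sunday. For year 60: 60÷12 = 5 r 0, and 0÷4 = 0, so 5+0+0 = 5.
Sunday + 5 ≡ Friday — that's 2160's doomsday.
In November the doomsday date is Nov 7.
Nov 6 is 1 day before Nov 7; 1 mod 7 = 1, so Friday − 1 = Thursday.
1365 mod 7 = 0, so 1365 days after a Thursday is Thursday + 0 = Thursday.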